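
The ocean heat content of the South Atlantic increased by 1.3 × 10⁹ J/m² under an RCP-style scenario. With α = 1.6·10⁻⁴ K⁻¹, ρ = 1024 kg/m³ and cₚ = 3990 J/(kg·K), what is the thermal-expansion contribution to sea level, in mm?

Δh = αQ/(ρcₚ) = 1.6×10⁻⁴ × 1.3×10⁹ / (1024 × 3990) ≈ 0.050909 m

Δh ≈ 50.9 mm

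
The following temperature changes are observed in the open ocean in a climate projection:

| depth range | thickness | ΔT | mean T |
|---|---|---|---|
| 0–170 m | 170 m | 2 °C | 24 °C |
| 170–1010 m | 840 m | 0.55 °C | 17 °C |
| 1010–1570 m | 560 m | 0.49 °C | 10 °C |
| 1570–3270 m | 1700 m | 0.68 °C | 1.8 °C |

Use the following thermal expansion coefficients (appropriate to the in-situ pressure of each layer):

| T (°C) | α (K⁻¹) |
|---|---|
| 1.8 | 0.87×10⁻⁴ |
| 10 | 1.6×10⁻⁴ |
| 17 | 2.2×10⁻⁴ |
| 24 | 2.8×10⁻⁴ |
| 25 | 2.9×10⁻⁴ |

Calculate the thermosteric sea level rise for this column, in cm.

about 34.1 cm

Layer 1 at 24 °C → α = 2.8×10⁻⁴ K⁻¹
Layer 2 at 17 °C → α = 2.2×10⁻⁴ K⁻¹
Layer 3 at 10 °C → α = 1.6×10⁻⁴ K⁻¹
Layer 4 at 1.8 °C → α = 0.87×10⁻⁴ K⁻¹
Layer 1: 2.8×10⁻⁴ × 170 × 2 = 0.09520 m
0.55 × 2.2×10⁻⁴ × 840 = 0.10164 m
1.6×10⁻⁴ × 0.49 × 560 = 0.043904 m
1570–3270 m: 0.68 × 1700 × 0.87×10⁻⁴ = 0.100572 m
Δh = 0.09520 + 0.10164 + 0.043904 + 0.100572 = 0.341316 m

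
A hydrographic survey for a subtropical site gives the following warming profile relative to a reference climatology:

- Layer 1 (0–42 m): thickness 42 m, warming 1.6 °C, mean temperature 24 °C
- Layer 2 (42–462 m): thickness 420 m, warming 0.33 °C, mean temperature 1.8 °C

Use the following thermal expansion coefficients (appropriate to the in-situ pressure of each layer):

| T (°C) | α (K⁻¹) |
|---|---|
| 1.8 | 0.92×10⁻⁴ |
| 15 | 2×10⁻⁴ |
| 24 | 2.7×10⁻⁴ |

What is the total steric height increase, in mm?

Δh ≈ 30.9 mm

Layer 1 at 24 °C → α = 2.7×10⁻⁴ K⁻¹
Layer 2 at 1.8 °C → α = 0.92×10⁻⁴ K⁻¹
Layer 1: 2.7×10⁻⁴ × 1.6 × 42 = 0.018144 m
0.92×10⁻⁴ × 420 × 0.33 = 0.0127512 m
Δh = 0.018144 + 0.0127512 = 0.0308952 m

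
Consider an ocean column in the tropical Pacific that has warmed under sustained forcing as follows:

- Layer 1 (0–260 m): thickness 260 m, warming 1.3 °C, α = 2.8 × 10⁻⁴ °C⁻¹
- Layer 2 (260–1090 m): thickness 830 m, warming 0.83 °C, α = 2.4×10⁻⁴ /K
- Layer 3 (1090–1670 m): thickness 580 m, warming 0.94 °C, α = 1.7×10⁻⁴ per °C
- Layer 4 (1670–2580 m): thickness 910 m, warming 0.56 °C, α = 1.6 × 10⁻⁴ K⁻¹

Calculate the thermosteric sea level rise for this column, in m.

0.434 m

Layer 1: 2.8×10⁻⁴ × 1.3 × 260 = 0.09464 m
260–1090 m: 2.4×10⁻⁴ × 0.83 × 830 = 0.165336 m
Layer 3: 0.94 × 1.7×10⁻⁴ × 580 = 0.092684 m
Layer 4: 910 × 0.56 × 1.6×10⁻⁴ = 0.081536 m
Δh = 0.09464 + 0.165336 + 0.092684 + 0.081536 = 0.434196 m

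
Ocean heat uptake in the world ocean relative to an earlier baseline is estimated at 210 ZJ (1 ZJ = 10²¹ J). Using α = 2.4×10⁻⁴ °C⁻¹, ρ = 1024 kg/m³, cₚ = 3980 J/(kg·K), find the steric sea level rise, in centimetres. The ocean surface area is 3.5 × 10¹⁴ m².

about 3.53 cm

Per unit area: Q = 210×10²¹ / (3.5×10¹⁴) = 6×10⁸ J/m²
Δh = αQ/(ρcₚ) = 2.4×10⁻⁴ × 6×10⁸ / (1024 × 3980) ≈ 0.035333 m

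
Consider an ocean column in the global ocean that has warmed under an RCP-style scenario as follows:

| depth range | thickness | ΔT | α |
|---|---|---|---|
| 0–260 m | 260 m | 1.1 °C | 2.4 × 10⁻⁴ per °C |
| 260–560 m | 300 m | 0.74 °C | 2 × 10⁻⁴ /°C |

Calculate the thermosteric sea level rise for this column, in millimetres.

Layer 1: 2.4×10⁻⁴ × 1.1 × 260 = 0.06864 m
260–560 m: 0.74 × 300 × 2×10⁻⁴ = 0.04440 m
Δh = 0.06864 + 0.04440 = 0.11304 m ≈ 113 mm

113 mm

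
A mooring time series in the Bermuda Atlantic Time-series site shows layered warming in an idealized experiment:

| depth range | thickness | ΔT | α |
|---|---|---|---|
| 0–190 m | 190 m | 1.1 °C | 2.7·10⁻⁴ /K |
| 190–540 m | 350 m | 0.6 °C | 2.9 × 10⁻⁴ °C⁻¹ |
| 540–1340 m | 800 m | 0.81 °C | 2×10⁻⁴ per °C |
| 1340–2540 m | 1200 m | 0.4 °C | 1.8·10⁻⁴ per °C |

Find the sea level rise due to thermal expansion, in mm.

1.1 × 190 × 2.7×10⁻⁴ = 0.05643 m
350 × 2.9×10⁻⁴ × 0.6 = 0.06090 m
2×10⁻⁴ × 800 × 0.81 = 0.12960 m
1340–2540 m: 1.8×10⁻⁴ × 1200 × 0.4 = 0.08640 m
Δh = 0.05643 + 0.06090 + 0.12960 + 0.08640 = 0.33333 m

Δh = 330 mm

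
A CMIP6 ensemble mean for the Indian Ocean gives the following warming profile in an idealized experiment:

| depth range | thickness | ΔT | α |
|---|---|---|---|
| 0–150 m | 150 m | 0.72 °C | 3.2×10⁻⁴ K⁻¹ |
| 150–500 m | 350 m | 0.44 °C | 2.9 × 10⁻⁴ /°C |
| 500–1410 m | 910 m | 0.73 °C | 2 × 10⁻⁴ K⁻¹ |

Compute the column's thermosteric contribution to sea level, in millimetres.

Δh ≈ 210 mm

0–150 m: 3.2×10⁻⁴ × 150 × 0.72 = 0.03456 m
150–500 m: 0.44 × 2.9×10⁻⁴ × 350 = 0.04466 m
500–1410 m: 910 × 2×10⁻⁴ × 0.73 = 0.13286 m
Δh = 0.03456 + 0.04466 + 0.13286 = 0.21208 m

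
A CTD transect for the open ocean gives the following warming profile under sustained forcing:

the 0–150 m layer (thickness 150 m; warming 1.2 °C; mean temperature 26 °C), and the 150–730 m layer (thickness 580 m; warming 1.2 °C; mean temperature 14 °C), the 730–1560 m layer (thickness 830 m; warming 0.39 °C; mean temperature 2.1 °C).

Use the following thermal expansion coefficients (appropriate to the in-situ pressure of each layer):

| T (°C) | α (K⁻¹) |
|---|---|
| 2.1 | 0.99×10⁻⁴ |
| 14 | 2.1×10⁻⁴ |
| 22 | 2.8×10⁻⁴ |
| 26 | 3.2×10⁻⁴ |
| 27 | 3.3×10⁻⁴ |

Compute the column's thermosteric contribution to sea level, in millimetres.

Δh ≈ 240 mm

Layer 1 at 26 °C → α = 3.2×10⁻⁴ K⁻¹
Layer 2 at 14 °C → α = 2.1×10⁻⁴ K⁻¹
Layer 3 at 2.1 °C → α = 0.99×10⁻⁴ K⁻¹
Layer 1: 3.2×10⁻⁴ × 1.2 × 150 = 0.05760 m
Layer 2: 580 × 1.2 × 2.1×10⁻⁴ = 0.14616 m
830 × 0.39 × 0.99×10⁻⁴ = 0.0320463 m
Δh = 0.05760 + 0.14616 + 0.0320463 = 0.2358063 m ≈ 240 mm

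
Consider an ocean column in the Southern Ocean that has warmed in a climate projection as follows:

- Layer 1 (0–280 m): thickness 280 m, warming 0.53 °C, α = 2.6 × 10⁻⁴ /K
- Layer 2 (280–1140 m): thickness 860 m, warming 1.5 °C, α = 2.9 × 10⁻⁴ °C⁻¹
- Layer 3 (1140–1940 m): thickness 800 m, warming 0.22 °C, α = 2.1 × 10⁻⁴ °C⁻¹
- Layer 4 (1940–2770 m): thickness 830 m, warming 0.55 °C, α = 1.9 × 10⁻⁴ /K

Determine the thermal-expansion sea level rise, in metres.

0.53 × 280 × 2.6×10⁻⁴ = 0.038584 m
Layer 2: 1.5 × 860 × 2.9×10⁻⁴ = 0.37410 m
Layer 3: 2.1×10⁻⁴ × 800 × 0.22 = 0.03696 m
Layer 4: 830 × 0.55 × 1.9×10⁻⁴ = 0.086735 m
Δh = 0.038584 + 0.37410 + 0.03696 + 0.086735 = 0.536379 m ≈ 0.536 m

about 0.536 m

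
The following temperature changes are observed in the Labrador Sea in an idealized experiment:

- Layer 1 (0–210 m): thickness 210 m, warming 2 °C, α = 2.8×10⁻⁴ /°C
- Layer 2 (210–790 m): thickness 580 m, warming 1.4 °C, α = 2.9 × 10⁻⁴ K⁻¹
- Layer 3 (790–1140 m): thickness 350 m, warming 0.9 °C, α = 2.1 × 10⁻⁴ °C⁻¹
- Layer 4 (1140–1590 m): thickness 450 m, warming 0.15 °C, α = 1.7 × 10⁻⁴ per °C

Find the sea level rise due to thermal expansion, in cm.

2.8×10⁻⁴ × 2 × 210 = 0.11760 m
Layer 2: 1.4 × 580 × 2.9×10⁻⁴ = 0.23548 m
Layer 3: 0.9 × 350 × 2.1×10⁻⁴ = 0.06615 m
1140–1590 m: 1.7×10⁻⁴ × 0.15 × 450 = 0.011475 m
Δh = 0.11760 + 0.23548 + 0.06615 + 0.011475 = 0.430705 m

Δh ≈ 43.1 cm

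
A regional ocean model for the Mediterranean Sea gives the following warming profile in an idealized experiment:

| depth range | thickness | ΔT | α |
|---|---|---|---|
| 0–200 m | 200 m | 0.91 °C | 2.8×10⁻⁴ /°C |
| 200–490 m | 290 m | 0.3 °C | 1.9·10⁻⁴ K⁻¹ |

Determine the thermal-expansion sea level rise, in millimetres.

0–200 m: 0.91 × 200 × 2.8×10⁻⁴ = 0.05096 m
1.9×10⁻⁴ × 290 × 0.3 = 0.01653 m
Δh = 0.05096 + 0.01653 = 0.06749 m ≈ 67 mm

67 mm of thermosteric rise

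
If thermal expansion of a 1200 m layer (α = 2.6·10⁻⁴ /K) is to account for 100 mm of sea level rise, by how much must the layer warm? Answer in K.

ΔT ≈ 0.321 K

ΔT = Δh/(αH) = 0.1 / (2.6×10⁻⁴ × 1200) ≈ 0.3205 K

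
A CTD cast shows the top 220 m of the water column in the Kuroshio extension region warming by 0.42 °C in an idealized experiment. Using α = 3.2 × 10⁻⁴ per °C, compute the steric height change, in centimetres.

2.96 cm

Δh = αΔT·H = 3.2×10⁻⁴ × 0.42 × 220 = 0.029568 m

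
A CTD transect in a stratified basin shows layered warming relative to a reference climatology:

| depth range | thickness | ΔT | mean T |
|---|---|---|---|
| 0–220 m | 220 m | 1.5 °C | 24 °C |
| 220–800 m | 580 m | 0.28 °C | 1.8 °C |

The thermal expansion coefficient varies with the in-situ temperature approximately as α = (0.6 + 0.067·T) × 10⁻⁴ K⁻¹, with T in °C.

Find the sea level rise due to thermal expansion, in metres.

about 0.085 m

Layer 1: α = (0.6 + 0.067×24)×10⁻⁴ = 2.208×10⁻⁴ K⁻¹
Layer 2: α = (0.6 + 0.067×1.8)×10⁻⁴ = 0.7206×10⁻⁴ K⁻¹
Layer 1: 2.208×10⁻⁴ × 220 × 1.5 = 0.072864 m
Layer 2: 0.7206×10⁻⁴ × 580 × 0.28 = 0.011702544 m
Δh = 0.072864 + 0.011702544 = 0.084566544 m ≈ 0.085 m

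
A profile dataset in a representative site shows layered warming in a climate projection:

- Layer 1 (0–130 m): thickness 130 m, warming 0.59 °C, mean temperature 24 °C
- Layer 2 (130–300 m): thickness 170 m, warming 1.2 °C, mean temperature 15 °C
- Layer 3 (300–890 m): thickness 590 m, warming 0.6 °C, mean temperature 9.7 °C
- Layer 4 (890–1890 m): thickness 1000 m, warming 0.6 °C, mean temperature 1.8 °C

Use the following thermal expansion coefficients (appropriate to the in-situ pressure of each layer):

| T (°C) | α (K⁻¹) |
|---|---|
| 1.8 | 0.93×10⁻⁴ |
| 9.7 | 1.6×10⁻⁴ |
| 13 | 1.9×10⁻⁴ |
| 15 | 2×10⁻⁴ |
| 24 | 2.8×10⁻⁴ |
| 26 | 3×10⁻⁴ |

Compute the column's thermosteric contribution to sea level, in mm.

Layer 1 at 24 °C → α = 2.8×10⁻⁴ K⁻¹
Layer 2 at 15 °C → α = 2×10⁻⁴ K⁻¹
Layer 3 at 9.7 °C → α = 1.6×10⁻⁴ K⁻¹
Layer 4 at 1.8 °C → α = 0.93×10⁻⁴ K⁻¹
0–130 m: 130 × 2.8×10⁻⁴ × 0.59 = 0.021476 m
Layer 2: 1.2 × 170 × 2×10⁻⁴ = 0.04080 m
Layer 3: 0.6 × 590 × 1.6×10⁻⁴ = 0.05664 m
Layer 4: 1000 × 0.6 × 0.93×10⁻⁴ = 0.05580 m
Δh = 0.021476 + 0.04080 + 0.05664 + 0.05580 = 0.174716 m

Δh ≈ 170 mm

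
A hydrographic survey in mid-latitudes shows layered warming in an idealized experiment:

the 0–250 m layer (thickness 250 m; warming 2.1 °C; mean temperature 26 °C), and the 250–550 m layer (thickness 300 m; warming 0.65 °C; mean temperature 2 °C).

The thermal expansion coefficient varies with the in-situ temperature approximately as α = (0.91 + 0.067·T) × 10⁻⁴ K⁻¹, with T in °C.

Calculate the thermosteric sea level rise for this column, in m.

about 0.16 m

Layer 1: α = (0.91 + 0.067×26)×10⁻⁴ = 2.652×10⁻⁴ K⁻¹
Layer 2: α = (0.91 + 0.067×2)×10⁻⁴ = 1.044×10⁻⁴ K⁻¹
Layer 1: 2.652×10⁻⁴ × 250 × 2.1 = 0.13923 m
Layer 2: 0.65 × 1.044×10⁻⁴ × 300 = 0.020358 m
Δh = 0.13923 + 0.020358 = 0.159588 m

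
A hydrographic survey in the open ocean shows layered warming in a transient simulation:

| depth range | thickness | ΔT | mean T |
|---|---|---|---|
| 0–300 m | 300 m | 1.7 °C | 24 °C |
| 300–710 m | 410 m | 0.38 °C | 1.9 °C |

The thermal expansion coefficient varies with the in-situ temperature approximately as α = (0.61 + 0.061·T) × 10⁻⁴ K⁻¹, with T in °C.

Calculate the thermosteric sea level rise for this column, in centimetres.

Layer 1: α = (0.61 + 0.061×24)×10⁻⁴ = 2.074×10⁻⁴ K⁻¹
Layer 2: α = (0.61 + 0.061×1.9)×10⁻⁴ = 0.7259×10⁻⁴ K⁻¹
300 × 2.074×10⁻⁴ × 1.7 = 0.105774 m
0.38 × 0.7259×10⁻⁴ × 410 = 0.011309522 m
Δh = 0.105774 + 0.011309522 = 0.117083522 m ≈ 11.7 cm

about 11.7 cm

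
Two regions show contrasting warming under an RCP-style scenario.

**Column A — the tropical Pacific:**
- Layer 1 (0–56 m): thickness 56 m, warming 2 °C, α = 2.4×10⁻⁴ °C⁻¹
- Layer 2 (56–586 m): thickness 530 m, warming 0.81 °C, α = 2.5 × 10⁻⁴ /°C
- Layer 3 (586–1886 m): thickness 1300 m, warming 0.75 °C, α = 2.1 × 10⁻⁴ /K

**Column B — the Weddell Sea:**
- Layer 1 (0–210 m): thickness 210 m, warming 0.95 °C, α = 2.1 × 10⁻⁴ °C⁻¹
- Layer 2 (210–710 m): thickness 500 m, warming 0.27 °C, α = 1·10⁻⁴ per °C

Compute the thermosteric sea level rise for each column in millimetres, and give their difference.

A 0–56 m: 2.4×10⁻⁴ × 2 × 56 = 0.02688 m
A Layer 2: 2.5×10⁻⁴ × 530 × 0.81 = 0.107325 m
A 586–1886 m: 1300 × 0.75 × 2.1×10⁻⁴ = 0.20475 m
A total: 0.338955 m
B 0–210 m: 2.1×10⁻⁴ × 210 × 0.95 = 0.041895 m
B Layer 2: 1×10⁻⁴ × 0.27 × 500 = 0.01350 m
B total: 0.055395 m
Difference: 0.338955 − 0.055395 = 0.28356 m

Δh_A ≈ 340 mm, Δh_B ≈ 55 mm; difference ≈ 280 mm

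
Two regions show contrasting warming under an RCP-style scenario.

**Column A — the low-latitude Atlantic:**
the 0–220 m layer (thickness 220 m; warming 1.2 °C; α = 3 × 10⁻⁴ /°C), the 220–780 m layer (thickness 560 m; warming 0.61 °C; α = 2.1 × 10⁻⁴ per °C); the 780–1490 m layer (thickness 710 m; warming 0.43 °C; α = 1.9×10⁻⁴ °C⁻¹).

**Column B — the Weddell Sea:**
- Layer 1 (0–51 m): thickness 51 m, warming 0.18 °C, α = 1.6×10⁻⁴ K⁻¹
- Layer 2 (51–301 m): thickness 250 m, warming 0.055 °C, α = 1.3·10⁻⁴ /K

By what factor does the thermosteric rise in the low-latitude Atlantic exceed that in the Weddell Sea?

≈ 64×

A 3×10⁻⁴ × 1.2 × 220 = 0.07920 m
A 0.61 × 2.1×10⁻⁴ × 560 = 0.071736 m
A 780–1490 m: 0.43 × 710 × 1.9×10⁻⁴ = 0.058007 m
A total: 0.208943 m
B Layer 1: 0.18 × 51 × 1.6×10⁻⁴ = 0.0014688 m
B Layer 2: 1.3×10⁻⁴ × 250 × 0.055 = 0.0017875 m
B total: 0.0032563 m
Ratio: 0.208943 / 0.0032563 ≈ 64.17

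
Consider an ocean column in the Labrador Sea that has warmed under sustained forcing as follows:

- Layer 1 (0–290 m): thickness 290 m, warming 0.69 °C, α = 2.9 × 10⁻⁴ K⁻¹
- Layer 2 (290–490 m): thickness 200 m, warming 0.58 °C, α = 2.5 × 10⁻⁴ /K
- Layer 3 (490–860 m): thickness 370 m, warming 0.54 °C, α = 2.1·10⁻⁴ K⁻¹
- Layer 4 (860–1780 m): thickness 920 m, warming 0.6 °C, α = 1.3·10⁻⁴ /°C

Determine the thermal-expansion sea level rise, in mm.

Δh ≈ 201 mm

2.9×10⁻⁴ × 290 × 0.69 = 0.058029 m
200 × 0.58 × 2.5×10⁻⁴ = 0.02900 m
490–860 m: 2.1×10⁻⁴ × 0.54 × 370 = 0.041958 m
860–1780 m: 920 × 0.6 × 1.3×10⁻⁴ = 0.07176 m
Δh = 0.058029 + 0.02900 + 0.041958 + 0.07176 = 0.200747 m ≈ 201 mm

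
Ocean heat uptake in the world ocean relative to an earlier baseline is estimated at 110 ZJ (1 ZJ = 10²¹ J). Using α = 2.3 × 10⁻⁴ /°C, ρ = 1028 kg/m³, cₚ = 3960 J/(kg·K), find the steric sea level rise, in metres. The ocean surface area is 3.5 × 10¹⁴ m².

0.0178 m

Per unit area: Q = 110×10²¹ / (3.5×10¹⁴) ≈ 3.143×10⁸ J/m²
Δh = αQ/(ρcₚ) = 2.3×10⁻⁴ × 3.143×10⁸ / (1028 × 3960) ≈ 0.017758 m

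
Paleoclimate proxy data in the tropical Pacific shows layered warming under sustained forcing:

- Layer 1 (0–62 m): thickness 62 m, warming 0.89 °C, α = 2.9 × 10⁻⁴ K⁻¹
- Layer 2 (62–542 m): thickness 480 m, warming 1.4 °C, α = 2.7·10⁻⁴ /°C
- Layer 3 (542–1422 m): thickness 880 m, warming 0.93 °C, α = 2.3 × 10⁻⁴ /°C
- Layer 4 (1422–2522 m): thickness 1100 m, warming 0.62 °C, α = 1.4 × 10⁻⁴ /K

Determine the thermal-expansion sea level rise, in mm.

480 mm of thermosteric rise

Layer 1: 0.89 × 2.9×10⁻⁴ × 62 = 0.0160022 m
2.7×10⁻⁴ × 1.4 × 480 = 0.18144 m
880 × 2.3×10⁻⁴ × 0.93 = 0.188232 m
Layer 4: 0.62 × 1100 × 1.4×10⁻⁴ = 0.09548 m
Δh = 0.0160022 + 0.18144 + 0.188232 + 0.09548 = 0.4811542 m ≈ 480 mm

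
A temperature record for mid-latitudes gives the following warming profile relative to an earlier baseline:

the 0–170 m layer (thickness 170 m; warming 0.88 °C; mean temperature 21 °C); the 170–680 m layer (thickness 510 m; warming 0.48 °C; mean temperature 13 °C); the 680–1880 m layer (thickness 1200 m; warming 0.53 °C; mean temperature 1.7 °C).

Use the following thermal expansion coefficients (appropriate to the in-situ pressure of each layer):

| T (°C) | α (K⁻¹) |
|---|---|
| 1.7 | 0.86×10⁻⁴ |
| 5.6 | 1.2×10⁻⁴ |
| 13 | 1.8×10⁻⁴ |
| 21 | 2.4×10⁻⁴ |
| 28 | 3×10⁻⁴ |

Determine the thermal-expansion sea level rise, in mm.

about 135 mm

Layer 1 at 21 °C → α = 2.4×10⁻⁴ K⁻¹
Layer 2 at 13 °C → α = 1.8×10⁻⁴ K⁻¹
Layer 3 at 1.7 °C → α = 0.86×10⁻⁴ K⁻¹
0–170 m: 0.88 × 2.4×10⁻⁴ × 170 = 0.035904 m
170–680 m: 510 × 1.8×10⁻⁴ × 0.48 = 0.044064 m
680–1880 m: 0.86×10⁻⁴ × 0.53 × 1200 = 0.054696 m
Δh = 0.035904 + 0.044064 + 0.054696 = 0.134664 m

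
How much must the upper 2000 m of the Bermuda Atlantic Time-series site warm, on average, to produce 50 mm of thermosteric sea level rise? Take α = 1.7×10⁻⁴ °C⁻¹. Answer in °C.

about 0.15 °C

ΔT = Δh/(αH) = 0.05 / (1.7×10⁻⁴ × 2000) ≈ 0.1471 °C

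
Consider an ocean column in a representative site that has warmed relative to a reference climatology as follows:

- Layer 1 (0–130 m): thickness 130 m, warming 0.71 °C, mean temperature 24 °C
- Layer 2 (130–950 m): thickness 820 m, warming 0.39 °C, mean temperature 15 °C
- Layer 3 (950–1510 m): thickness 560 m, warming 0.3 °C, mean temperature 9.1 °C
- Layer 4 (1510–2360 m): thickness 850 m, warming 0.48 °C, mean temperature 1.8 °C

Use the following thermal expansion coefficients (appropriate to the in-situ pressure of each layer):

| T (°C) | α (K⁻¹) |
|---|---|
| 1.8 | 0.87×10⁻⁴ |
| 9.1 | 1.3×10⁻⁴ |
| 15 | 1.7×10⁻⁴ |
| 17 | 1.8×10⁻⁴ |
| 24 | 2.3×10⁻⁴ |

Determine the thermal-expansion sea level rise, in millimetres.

about 133 mm

Layer 1 at 24 °C → α = 2.3×10⁻⁴ K⁻¹
Layer 2 at 15 °C → α = 1.7×10⁻⁴ K⁻¹
Layer 3 at 9.1 °C → α = 1.3×10⁻⁴ K⁻¹
Layer 4 at 1.8 °C → α = 0.87×10⁻⁴ K⁻¹
0–130 m: 2.3×10⁻⁴ × 0.71 × 130 = 0.021229 m
0.39 × 820 × 1.7×10⁻⁴ = 0.054366 m
Layer 3: 0.3 × 560 × 1.3×10⁻⁴ = 0.02184 m
850 × 0.87×10⁻⁴ × 0.48 = 0.035496 m
Δh = 0.021229 + 0.054366 + 0.02184 + 0.035496 = 0.132931 m ≈ 133 mm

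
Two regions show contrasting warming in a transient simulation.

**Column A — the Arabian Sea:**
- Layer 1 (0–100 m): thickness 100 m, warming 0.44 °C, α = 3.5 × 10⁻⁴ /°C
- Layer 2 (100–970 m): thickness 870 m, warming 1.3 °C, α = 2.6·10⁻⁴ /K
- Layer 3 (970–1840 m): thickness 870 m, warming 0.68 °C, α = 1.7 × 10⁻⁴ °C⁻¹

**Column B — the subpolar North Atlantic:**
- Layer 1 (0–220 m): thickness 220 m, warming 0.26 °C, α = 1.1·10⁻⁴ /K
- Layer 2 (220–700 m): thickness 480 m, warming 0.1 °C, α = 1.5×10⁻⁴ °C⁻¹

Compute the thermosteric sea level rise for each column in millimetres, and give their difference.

Δh_A ≈ 410 mm, Δh_B ≈ 13.5 mm; difference ≈ 397 mm

A 3.5×10⁻⁴ × 0.44 × 100 = 0.01540 m
A Layer 2: 1.3 × 870 × 2.6×10⁻⁴ = 0.29406 m
A Layer 3: 0.68 × 1.7×10⁻⁴ × 870 = 0.100572 m
A total: 0.410032 m
B Layer 1: 1.1×10⁻⁴ × 220 × 0.26 = 0.006292 m
B Layer 2: 1.5×10⁻⁴ × 480 × 0.1 = 0.00720 m
B total: 0.013492 m
Difference: 0.410032 − 0.013492 = 0.39654 m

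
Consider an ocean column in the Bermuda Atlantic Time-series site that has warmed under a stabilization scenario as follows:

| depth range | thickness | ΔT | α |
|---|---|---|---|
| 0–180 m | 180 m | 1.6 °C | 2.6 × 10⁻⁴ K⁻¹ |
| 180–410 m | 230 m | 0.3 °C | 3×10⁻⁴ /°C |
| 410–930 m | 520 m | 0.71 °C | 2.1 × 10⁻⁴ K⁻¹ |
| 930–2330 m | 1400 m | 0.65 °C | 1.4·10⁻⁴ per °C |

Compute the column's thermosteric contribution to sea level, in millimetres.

about 300 mm

Layer 1: 2.6×10⁻⁴ × 1.6 × 180 = 0.07488 m
180–410 m: 230 × 3×10⁻⁴ × 0.3 = 0.02070 m
410–930 m: 0.71 × 520 × 2.1×10⁻⁴ = 0.077532 m
930–2330 m: 1400 × 0.65 × 1.4×10⁻⁴ = 0.12740 m
Δh = 0.07488 + 0.02070 + 0.077532 + 0.12740 = 0.300512 m ≈ 300 mm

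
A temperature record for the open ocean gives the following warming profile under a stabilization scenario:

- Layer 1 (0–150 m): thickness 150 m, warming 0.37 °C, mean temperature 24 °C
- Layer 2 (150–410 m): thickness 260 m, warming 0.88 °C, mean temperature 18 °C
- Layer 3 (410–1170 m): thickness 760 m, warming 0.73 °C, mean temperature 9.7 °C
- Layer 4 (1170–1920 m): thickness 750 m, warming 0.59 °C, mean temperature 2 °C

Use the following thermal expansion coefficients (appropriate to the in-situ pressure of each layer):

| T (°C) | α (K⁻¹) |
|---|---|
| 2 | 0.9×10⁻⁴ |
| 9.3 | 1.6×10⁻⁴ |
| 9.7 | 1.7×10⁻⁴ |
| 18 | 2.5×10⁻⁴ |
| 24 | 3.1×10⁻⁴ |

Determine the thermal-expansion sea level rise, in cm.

Layer 1 at 24 °C → α = 3.1×10⁻⁴ K⁻¹
Layer 2 at 18 °C → α = 2.5×10⁻⁴ K⁻¹
Layer 3 at 9.7 °C → α = 1.7×10⁻⁴ K⁻¹
Layer 4 at 2 °C → α = 0.9×10⁻⁴ K⁻¹
0–150 m: 0.37 × 3.1×10⁻⁴ × 150 = 0.017205 m
150–410 m: 0.88 × 260 × 2.5×10⁻⁴ = 0.05720 m
410–1170 m: 1.7×10⁻⁴ × 760 × 0.73 = 0.094316 m
Layer 4: 0.9×10⁻⁴ × 750 × 0.59 = 0.039825 m
Δh = 0.017205 + 0.05720 + 0.094316 + 0.039825 = 0.208546 m

about 21 cm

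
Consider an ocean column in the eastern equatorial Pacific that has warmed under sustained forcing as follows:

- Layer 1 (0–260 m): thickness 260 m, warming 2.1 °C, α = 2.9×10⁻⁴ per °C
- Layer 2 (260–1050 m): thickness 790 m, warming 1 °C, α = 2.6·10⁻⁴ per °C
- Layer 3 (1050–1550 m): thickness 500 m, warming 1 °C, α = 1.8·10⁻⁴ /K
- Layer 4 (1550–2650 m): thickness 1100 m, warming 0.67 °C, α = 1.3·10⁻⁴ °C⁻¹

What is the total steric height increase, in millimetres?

0–260 m: 2.9×10⁻⁴ × 2.1 × 260 = 0.15834 m
Layer 2: 2.6×10⁻⁴ × 1 × 790 = 0.20540 m
Layer 3: 1 × 500 × 1.8×10⁻⁴ = 0.09000 m
Layer 4: 0.67 × 1.3×10⁻⁴ × 1100 = 0.09581 m
Δh = 0.15834 + 0.20540 + 0.09000 + 0.09581 = 0.54955 m

550 mm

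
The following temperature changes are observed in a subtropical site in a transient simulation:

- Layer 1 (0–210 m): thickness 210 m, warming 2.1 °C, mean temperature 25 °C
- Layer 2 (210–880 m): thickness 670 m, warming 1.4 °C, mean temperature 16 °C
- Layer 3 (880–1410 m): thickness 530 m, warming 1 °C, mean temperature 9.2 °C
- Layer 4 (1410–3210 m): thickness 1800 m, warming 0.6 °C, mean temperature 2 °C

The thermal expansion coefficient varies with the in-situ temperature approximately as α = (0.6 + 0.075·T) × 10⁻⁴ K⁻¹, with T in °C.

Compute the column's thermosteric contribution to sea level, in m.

0.427 m of thermosteric rise

Layer 1: α = (0.6 + 0.075×25)×10⁻⁴ = 2.475×10⁻⁴ K⁻¹
Layer 2: α = (0.6 + 0.075×16)×10⁻⁴ = 1.8×10⁻⁴ K⁻¹
Layer 3: α = (0.6 + 0.075×9.2)×10⁻⁴ = 1.29×10⁻⁴ K⁻¹
Layer 4: α = (0.6 + 0.075×2)×10⁻⁴ = 0.75×10⁻⁴ K⁻¹
0–210 m: 210 × 2.475×10⁻⁴ × 2.1 = 0.1091475 m
Layer 2: 670 × 1.8×10⁻⁴ × 1.4 = 0.16884 m
530 × 1 × 1.29×10⁻⁴ = 0.06837 m
1410–3210 m: 1800 × 0.6 × 0.75×10⁻⁴ = 0.08100 m
Δh = 0.1091475 + 0.16884 + 0.06837 + 0.08100 = 0.4273575 m ≈ 0.427 m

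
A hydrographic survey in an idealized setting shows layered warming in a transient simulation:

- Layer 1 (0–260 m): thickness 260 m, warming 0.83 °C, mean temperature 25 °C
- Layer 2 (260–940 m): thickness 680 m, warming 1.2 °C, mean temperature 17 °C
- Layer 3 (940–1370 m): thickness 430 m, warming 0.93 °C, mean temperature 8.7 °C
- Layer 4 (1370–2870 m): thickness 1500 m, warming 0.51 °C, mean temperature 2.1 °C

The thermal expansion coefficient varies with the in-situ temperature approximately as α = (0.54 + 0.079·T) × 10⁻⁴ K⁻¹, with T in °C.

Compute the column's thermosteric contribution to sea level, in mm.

310 mm of thermosteric rise

Layer 1: α = (0.54 + 0.079×25)×10⁻⁴ = 2.515×10⁻⁴ K⁻¹
Layer 2: α = (0.54 + 0.079×17)×10⁻⁴ = 1.883×10⁻⁴ K⁻¹
Layer 3: α = (0.54 + 0.079×8.7)×10⁻⁴ = 1.2273×10⁻⁴ K⁻¹
Layer 4: α = (0.54 + 0.079×2.1)×10⁻⁴ = 0.7059×10⁻⁴ K⁻¹
0–260 m: 260 × 0.83 × 2.515×10⁻⁴ = 0.0542737 m
Layer 2: 1.2 × 680 × 1.883×10⁻⁴ = 0.1536528 m
0.93 × 430 × 1.2273×10⁻⁴ = 0.049079727 m
1370–2870 m: 1500 × 0.7059×10⁻⁴ × 0.51 = 0.05400135 m
Δh = 0.0542737 + 0.1536528 + 0.049079727 + 0.05400135 = 0.311007577 m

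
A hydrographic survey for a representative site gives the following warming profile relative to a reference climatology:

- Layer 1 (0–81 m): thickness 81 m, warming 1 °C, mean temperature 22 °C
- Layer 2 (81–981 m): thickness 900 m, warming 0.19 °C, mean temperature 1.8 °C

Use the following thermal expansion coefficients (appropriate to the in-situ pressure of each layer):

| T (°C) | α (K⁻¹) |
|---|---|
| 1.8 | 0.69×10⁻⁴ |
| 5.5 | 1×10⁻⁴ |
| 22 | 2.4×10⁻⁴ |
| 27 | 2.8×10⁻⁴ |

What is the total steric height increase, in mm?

31.2 mm

Layer 1 at 22 °C → α = 2.4×10⁻⁴ K⁻¹
Layer 2 at 1.8 °C → α = 0.69×10⁻⁴ K⁻¹
81 × 1 × 2.4×10⁻⁴ = 0.01944 m
81–981 m: 0.19 × 900 × 0.69×10⁻⁴ = 0.011799 m
Δh = 0.01944 + 0.011799 = 0.031239 m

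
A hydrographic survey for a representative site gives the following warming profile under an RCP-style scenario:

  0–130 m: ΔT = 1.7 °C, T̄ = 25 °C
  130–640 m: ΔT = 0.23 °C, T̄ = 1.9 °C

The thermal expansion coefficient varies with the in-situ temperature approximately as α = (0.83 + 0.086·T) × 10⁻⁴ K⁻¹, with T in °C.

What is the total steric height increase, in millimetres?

Layer 1: α = (0.83 + 0.086×25)×10⁻⁴ = 2.98×10⁻⁴ K⁻¹
Layer 2: α = (0.83 + 0.086×1.9)×10⁻⁴ = 0.9934×10⁻⁴ K⁻¹
0–130 m: 130 × 1.7 × 2.98×10⁻⁴ = 0.065858 m
Layer 2: 510 × 0.9934×10⁻⁴ × 0.23 = 0.011652582 m
Δh = 0.065858 + 0.011652582 = 0.077510582 m

Δh = 78 mm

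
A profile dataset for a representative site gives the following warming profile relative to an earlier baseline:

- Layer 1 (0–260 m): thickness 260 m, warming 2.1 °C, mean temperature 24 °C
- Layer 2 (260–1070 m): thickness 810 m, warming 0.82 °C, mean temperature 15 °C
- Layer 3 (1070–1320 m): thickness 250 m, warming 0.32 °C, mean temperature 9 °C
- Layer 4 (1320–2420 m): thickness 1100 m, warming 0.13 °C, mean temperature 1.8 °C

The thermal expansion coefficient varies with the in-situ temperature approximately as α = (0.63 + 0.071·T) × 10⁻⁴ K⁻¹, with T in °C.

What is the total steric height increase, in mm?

Layer 1: α = (0.63 + 0.071×24)×10⁻⁴ = 2.334×10⁻⁴ K⁻¹
Layer 2: α = (0.63 + 0.071×15)×10⁻⁴ = 1.695×10⁻⁴ K⁻¹
Layer 3: α = (0.63 + 0.071×9)×10⁻⁴ = 1.269×10⁻⁴ K⁻¹
Layer 4: α = (0.63 + 0.071×1.8)×10⁻⁴ = 0.7578×10⁻⁴ K⁻¹
260 × 2.334×10⁻⁴ × 2.1 = 0.1274364 m
0.82 × 1.695×10⁻⁴ × 810 = 0.1125819 m
1070–1320 m: 250 × 0.32 × 1.269×10⁻⁴ = 0.010152 m
1320–2420 m: 1100 × 0.7578×10⁻⁴ × 0.13 = 0.01083654 m
Δh = 0.1274364 + 0.1125819 + 0.010152 + 0.01083654 = 0.26100684 m

261 mm of thermosteric rise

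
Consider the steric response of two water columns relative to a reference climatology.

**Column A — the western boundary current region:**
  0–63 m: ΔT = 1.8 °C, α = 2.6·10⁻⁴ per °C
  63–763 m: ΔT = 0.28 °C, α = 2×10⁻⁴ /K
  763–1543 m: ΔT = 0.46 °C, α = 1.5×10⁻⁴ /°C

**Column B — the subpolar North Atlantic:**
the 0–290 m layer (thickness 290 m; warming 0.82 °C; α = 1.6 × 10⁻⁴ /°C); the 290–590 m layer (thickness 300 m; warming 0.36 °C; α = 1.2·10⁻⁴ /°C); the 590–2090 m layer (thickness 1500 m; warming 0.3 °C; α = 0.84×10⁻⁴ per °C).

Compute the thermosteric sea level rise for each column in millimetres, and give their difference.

Δh_A ≈ 120 mm, Δh_B ≈ 89 mm; difference ≈ 34 mm

A Layer 1: 1.8 × 2.6×10⁻⁴ × 63 = 0.029484 m
A 0.28 × 700 × 2×10⁻⁴ = 0.03920 m
A 780 × 0.46 × 1.5×10⁻⁴ = 0.05382 m
A total: 0.122504 m
B 1.6×10⁻⁴ × 290 × 0.82 = 0.038048 m
B 290–590 m: 300 × 0.36 × 1.2×10⁻⁴ = 0.01296 m
B 0.3 × 0.84×10⁻⁴ × 1500 = 0.03780 m
B total: 0.088808 m
Difference: 0.122504 − 0.088808 = 0.033696 m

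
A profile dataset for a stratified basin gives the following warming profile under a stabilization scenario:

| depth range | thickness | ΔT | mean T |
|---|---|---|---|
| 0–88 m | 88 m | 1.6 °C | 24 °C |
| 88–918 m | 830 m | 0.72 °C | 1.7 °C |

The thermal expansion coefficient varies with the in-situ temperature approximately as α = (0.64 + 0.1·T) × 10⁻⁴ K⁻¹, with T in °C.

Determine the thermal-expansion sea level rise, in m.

Layer 1: α = (0.64 + 0.1×24)×10⁻⁴ = 3.04×10⁻⁴ K⁻¹
Layer 2: α = (0.64 + 0.1×1.7)×10⁻⁴ = 0.81×10⁻⁴ K⁻¹
1.6 × 3.04×10⁻⁴ × 88 = 0.0428032 m
Layer 2: 0.81×10⁻⁴ × 830 × 0.72 = 0.0484056 m
Δh = 0.0428032 + 0.0484056 = 0.0912088 m

Δh ≈ 0.0912 m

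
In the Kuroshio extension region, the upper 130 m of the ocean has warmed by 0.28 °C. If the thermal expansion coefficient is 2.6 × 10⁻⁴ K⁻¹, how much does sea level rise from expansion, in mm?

Δh ≈ 9.5 mm

Δh = αΔT·H = 2.6×10⁻⁴ × 0.28 × 130 = 0.009464 m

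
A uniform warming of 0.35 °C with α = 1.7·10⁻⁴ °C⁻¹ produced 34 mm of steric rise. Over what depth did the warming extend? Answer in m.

H = Δh/(αΔT) = 0.034 / (1.7×10⁻⁴ × 0.35) ≈ 571.4 m

H ≈ 571 m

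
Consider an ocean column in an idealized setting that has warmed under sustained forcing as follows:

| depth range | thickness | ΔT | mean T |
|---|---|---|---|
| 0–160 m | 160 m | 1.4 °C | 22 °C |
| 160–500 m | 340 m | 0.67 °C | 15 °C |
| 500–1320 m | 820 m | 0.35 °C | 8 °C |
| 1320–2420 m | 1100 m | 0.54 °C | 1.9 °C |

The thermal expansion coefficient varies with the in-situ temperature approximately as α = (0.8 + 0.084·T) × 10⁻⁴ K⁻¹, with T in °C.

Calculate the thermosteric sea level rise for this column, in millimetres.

Layer 1: α = (0.8 + 0.084×22)×10⁻⁴ = 2.648×10⁻⁴ K⁻¹
Layer 2: α = (0.8 + 0.084×15)×10⁻⁴ = 2.06×10⁻⁴ K⁻¹
Layer 3: α = (0.8 + 0.084×8)×10⁻⁴ = 1.472×10⁻⁴ K⁻¹
Layer 4: α = (0.8 + 0.084×1.9)×10⁻⁴ = 0.9596×10⁻⁴ K⁻¹
1.4 × 160 × 2.648×10⁻⁴ = 0.0593152 m
340 × 2.06×10⁻⁴ × 0.67 = 0.0469268 m
500–1320 m: 0.35 × 1.472×10⁻⁴ × 820 = 0.0422464 m
Layer 4: 0.9596×10⁻⁴ × 1100 × 0.54 = 0.05700024 m
Δh = 0.0593152 + 0.0469268 + 0.0422464 + 0.05700024 = 0.20548864 m ≈ 205 mm

about 205 mm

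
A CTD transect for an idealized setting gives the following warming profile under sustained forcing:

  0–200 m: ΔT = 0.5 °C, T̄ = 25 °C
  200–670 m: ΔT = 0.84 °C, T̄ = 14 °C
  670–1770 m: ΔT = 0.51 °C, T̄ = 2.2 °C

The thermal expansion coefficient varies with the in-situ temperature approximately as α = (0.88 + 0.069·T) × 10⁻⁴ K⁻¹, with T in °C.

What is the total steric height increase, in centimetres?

Layer 1: α = (0.88 + 0.069×25)×10⁻⁴ = 2.605×10⁻⁴ K⁻¹
Layer 2: α = (0.88 + 0.069×14)×10⁻⁴ = 1.846×10⁻⁴ K⁻¹
Layer 3: α = (0.88 + 0.069×2.2)×10⁻⁴ = 1.0318×10⁻⁴ K⁻¹
Layer 1: 0.5 × 2.605×10⁻⁴ × 200 = 0.02605 m
Layer 2: 0.84 × 1.846×10⁻⁴ × 470 = 0.07288008 m
Layer 3: 1.0318×10⁻⁴ × 1100 × 0.51 = 0.05788398 m
Δh = 0.02605 + 0.07288008 + 0.05788398 = 0.15681406 m

Δh ≈ 15.7 cm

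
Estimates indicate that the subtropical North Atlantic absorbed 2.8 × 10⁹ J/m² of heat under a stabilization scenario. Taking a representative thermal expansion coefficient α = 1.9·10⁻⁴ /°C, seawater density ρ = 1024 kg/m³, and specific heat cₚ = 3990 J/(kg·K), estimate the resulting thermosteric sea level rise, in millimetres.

130 mm

Δh = αQ/(ρcₚ) = 1.9×10⁻⁴ × 2.8×10⁹ / (1024 × 3990) ≈ 0.13021 m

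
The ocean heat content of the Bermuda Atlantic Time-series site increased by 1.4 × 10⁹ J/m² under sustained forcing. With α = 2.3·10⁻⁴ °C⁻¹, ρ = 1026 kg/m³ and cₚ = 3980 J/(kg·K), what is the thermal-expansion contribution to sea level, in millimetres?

Δh = αQ/(ρcₚ) = 2.3×10⁻⁴ × 1.4×10⁹ / (1026 × 3980) ≈ 0.078854 m

about 78.9 mm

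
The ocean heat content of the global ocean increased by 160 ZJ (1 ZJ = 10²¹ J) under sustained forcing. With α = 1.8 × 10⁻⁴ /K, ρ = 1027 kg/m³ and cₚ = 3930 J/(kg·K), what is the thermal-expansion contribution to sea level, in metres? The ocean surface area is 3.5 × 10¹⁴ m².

Per unit area: Q = 160×10²¹ / (3.5×10¹⁴) ≈ 4.571×10⁸ J/m²
Δh = αQ/(ρcₚ) = 1.8×10⁻⁴ × 4.571×10⁸ / (1027 × 3930) ≈ 0.020385 m

Δh = 0.0204 m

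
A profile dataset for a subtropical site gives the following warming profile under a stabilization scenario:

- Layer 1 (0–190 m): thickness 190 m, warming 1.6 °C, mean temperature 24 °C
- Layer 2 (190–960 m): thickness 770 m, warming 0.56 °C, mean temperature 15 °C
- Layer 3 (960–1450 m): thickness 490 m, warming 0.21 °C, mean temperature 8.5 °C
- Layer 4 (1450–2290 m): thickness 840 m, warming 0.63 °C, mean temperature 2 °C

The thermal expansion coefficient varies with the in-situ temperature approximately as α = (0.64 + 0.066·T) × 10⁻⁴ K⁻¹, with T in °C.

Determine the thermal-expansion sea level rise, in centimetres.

Δh = 19 cm

Layer 1: α = (0.64 + 0.066×24)×10⁻⁴ = 2.224×10⁻⁴ K⁻¹
Layer 2: α = (0.64 + 0.066×15)×10⁻⁴ = 1.63×10⁻⁴ K⁻¹
Layer 3: α = (0.64 + 0.066×8.5)×10⁻⁴ = 1.201×10⁻⁴ K⁻¹
Layer 4: α = (0.64 + 0.066×2)×10⁻⁴ = 0.772×10⁻⁴ K⁻¹
2.224×10⁻⁴ × 190 × 1.6 = 0.0676096 m
Layer 2: 1.63×10⁻⁴ × 0.56 × 770 = 0.0702856 m
960–1450 m: 1.201×10⁻⁴ × 0.21 × 490 = 0.01235829 m
Layer 4: 840 × 0.772×10⁻⁴ × 0.63 = 0.04085424 m
Δh = 0.0676096 + 0.0702856 + 0.01235829 + 0.04085424 = 0.19110773 m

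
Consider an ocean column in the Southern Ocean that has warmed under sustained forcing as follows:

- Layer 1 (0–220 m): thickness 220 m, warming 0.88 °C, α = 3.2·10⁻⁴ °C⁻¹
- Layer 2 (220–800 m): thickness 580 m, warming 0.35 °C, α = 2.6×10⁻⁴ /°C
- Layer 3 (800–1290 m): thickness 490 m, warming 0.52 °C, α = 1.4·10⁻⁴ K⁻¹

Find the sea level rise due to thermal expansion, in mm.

Layer 1: 0.88 × 220 × 3.2×10⁻⁴ = 0.061952 m
Layer 2: 0.35 × 2.6×10⁻⁴ × 580 = 0.05278 m
800–1290 m: 490 × 0.52 × 1.4×10⁻⁴ = 0.035672 m
Δh = 0.061952 + 0.05278 + 0.035672 = 0.150404 m

150 mm of thermosteric rise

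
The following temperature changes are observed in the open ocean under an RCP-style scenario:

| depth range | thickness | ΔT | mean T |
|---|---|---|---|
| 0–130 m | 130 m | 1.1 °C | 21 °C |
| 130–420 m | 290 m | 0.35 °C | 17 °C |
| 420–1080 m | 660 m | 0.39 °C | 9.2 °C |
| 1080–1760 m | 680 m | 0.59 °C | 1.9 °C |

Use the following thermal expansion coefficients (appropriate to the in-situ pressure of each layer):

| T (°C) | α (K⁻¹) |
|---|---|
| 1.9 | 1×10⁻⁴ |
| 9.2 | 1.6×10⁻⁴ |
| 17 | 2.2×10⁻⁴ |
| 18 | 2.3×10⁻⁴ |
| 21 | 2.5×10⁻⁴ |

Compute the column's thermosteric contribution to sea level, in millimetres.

Δh ≈ 139 mm

Layer 1 at 21 °C → α = 2.5×10⁻⁴ K⁻¹
Layer 2 at 17 °C → α = 2.2×10⁻⁴ K⁻¹
Layer 3 at 9.2 °C → α = 1.6×10⁻⁴ K⁻¹
Layer 4 at 1.9 °C → α = 1×10⁻⁴ K⁻¹
0–130 m: 1.1 × 2.5×10⁻⁴ × 130 = 0.03575 m
Layer 2: 0.35 × 2.2×10⁻⁴ × 290 = 0.02233 m
1.6×10⁻⁴ × 660 × 0.39 = 0.041184 m
1080–1760 m: 1×10⁻⁴ × 0.59 × 680 = 0.04012 m
Δh = 0.03575 + 0.02233 + 0.041184 + 0.04012 = 0.139384 m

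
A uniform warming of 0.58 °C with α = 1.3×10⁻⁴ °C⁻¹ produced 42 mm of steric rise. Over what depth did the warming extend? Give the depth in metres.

H = Δh/(αΔT) = 0.042 / (1.3×10⁻⁴ × 0.58) ≈ 557.0 m

about 557 m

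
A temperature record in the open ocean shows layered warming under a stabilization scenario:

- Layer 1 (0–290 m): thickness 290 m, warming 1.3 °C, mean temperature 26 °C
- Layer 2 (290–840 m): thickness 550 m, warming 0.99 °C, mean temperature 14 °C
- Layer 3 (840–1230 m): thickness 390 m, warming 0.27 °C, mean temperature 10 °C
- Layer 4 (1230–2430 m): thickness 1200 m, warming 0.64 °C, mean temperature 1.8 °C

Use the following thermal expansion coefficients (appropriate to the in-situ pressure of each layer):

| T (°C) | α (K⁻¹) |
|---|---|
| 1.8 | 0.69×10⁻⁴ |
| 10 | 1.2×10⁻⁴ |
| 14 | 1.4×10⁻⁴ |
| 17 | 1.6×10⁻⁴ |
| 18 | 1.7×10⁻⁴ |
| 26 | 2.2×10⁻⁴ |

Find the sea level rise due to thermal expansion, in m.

Δh = 0.22 m

Layer 1 at 26 °C → α = 2.2×10⁻⁴ K⁻¹
Layer 2 at 14 °C → α = 1.4×10⁻⁴ K⁻¹
Layer 3 at 10 °C → α = 1.2×10⁻⁴ K⁻¹
Layer 4 at 1.8 °C → α = 0.69×10⁻⁴ K⁻¹
0–290 m: 290 × 2.2×10⁻⁴ × 1.3 = 0.08294 m
1.4×10⁻⁴ × 0.99 × 550 = 0.07623 m
Layer 3: 0.27 × 1.2×10⁻⁴ × 390 = 0.012636 m
1230–2430 m: 1200 × 0.64 × 0.69×10⁻⁴ = 0.052992 m
Δh = 0.08294 + 0.07623 + 0.012636 + 0.052992 = 0.224798 m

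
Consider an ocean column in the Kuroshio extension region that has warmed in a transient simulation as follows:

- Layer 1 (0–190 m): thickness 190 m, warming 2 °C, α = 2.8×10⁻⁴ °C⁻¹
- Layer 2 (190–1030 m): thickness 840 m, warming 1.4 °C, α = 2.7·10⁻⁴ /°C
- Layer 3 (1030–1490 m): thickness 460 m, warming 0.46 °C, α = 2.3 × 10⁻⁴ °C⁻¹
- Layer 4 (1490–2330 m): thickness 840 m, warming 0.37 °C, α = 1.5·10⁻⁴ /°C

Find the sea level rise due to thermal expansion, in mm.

0–190 m: 2.8×10⁻⁴ × 2 × 190 = 0.10640 m
190–1030 m: 2.7×10⁻⁴ × 840 × 1.4 = 0.31752 m
2.3×10⁻⁴ × 0.46 × 460 = 0.048668 m
Layer 4: 840 × 0.37 × 1.5×10⁻⁴ = 0.04662 m
Δh = 0.10640 + 0.31752 + 0.048668 + 0.04662 = 0.519208 m ≈ 519 mm

519 mm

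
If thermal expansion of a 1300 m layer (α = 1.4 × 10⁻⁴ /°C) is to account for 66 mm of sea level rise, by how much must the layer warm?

ΔT = Δh/(αH) = 0.066 / (1.4×10⁻⁴ × 1300) ≈ 0.3626 K

about 0.363 K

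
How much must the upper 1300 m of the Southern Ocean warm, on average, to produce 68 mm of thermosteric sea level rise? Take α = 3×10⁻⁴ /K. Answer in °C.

ΔT = Δh/(αH) = 0.068 / (3×10⁻⁴ × 1300) ≈ 0.1744 °C

ΔT ≈ 0.174 °C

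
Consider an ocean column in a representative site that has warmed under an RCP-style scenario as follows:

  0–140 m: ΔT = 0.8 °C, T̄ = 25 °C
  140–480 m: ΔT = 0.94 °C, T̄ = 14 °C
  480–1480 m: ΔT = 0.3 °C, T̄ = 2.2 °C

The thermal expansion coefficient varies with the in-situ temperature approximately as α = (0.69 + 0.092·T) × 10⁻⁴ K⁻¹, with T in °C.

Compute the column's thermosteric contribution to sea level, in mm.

Layer 1: α = (0.69 + 0.092×25)×10⁻⁴ = 2.99×10⁻⁴ K⁻¹
Layer 2: α = (0.69 + 0.092×14)×10⁻⁴ = 1.978×10⁻⁴ K⁻¹
Layer 3: α = (0.69 + 0.092×2.2)×10⁻⁴ = 0.8924×10⁻⁴ K⁻¹
140 × 2.99×10⁻⁴ × 0.8 = 0.033488 m
140–480 m: 340 × 0.94 × 1.978×10⁻⁴ = 0.06321688 m
Layer 3: 1000 × 0.8924×10⁻⁴ × 0.3 = 0.026772 m
Δh = 0.033488 + 0.06321688 + 0.026772 = 0.12347688 m ≈ 123 mm

about 123 mm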